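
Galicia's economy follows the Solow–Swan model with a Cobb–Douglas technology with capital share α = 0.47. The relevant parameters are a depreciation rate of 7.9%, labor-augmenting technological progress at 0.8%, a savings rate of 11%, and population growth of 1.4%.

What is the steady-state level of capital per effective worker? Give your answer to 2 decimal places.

k* = 1.17

Steady state requires s·f(k) = (n + g + δ)·k, i.e. s·k^α = (n + g + δ)·k.
Rearranging, k^(1−α) = s / (n + g + δ).
k^0.53 = 0.11 / (0.014 + 0.008 + 0.079) = 0.11 / 0.101 = 1.0891
k* = 1.0891^(1/0.53) ≈ 1.1747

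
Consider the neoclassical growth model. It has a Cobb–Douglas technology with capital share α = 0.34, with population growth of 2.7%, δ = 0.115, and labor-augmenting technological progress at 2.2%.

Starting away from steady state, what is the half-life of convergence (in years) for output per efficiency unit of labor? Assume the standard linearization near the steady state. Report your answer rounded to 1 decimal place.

Near the steady state the convergence rate is λ = (1 − α)(n + g + δ).
λ = (1 − 0.34) × 0.164 = 0.66 × 0.164 = 0.10824
Half-life = ln 2 / λ = 0.6931 / 0.10824 ≈ 6.40 years

half-life ≈ 6.4 years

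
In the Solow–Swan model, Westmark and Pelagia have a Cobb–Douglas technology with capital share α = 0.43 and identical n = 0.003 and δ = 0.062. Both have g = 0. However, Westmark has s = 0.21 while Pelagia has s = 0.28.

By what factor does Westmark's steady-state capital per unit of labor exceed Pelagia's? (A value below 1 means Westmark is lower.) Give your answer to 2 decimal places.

k*_W / k*_P ≈ 0.60

Steady-state k* = [s/(n + δ)]^(1/(1−α)), so the ratio is [ (s_W/(n + δ)_W) / (s_P/(n + δ)_P) ]^1.7544.
s_W/(n + δ)_W = 0.21/0.065 = 3.2308; s_P/(n + δ)_P = 0.28/0.065 = 4.3077.
Ratio = (3.2308/4.3077)^1.7544 = 0.7500^1.7544 ≈ 0.6037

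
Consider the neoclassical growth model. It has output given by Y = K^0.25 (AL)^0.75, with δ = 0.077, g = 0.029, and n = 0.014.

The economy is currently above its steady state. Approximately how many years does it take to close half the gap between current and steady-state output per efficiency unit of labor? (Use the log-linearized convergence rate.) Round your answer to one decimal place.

Near the steady state the convergence rate is λ = (1 − α)(n + g + δ).
λ = (1 − 0.25) × 0.120 = 0.75 × 0.120 = 0.0900
Half-life = ln 2 / λ = 0.6931 / 0.0900 ≈ 7.70 years

t_½ ≈ 7.7 years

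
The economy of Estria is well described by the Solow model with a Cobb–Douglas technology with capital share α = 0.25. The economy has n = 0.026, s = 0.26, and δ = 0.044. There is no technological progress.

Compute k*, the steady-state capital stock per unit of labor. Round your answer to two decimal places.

k* ≈ 5.75

In steady state, investment equals break-even investment: s·k^α = (n + δ)·k.
Dividing both sides by k: k^(1−α) = s / (n + δ).
k^0.75 = 0.26 / (0.026 + 0.044) = 0.26 / 0.070 = 3.7143
k* = 3.7143^(1/0.75) ≈ 5.7522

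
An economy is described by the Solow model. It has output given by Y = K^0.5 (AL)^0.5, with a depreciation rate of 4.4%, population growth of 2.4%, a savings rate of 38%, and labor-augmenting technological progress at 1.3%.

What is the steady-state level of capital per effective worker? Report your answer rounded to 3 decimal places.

k* = 22.009

At the steady state, Δk = 0, so s·k^α = (n + g + δ)·k.
Dividing both sides by k: k^(1−α) = s / (n + g + δ).
k^0.5 = 0.38 / (0.024 + 0.013 + 0.044) = 0.38 / 0.081 = 4.6914
k* = 4.6914^(1/0.5) ≈ 22.0092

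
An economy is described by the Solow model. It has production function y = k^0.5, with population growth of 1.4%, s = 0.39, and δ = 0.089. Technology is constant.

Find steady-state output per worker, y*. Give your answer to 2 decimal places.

y* = 3.79

At the steady state, Δk = 0, so s·k^α = (n + δ)·k.
Dividing both sides by k: k^(1−α) = s / (n + δ).
k^0.5 = 0.39 / (0.014 + 0.089) = 0.39 / 0.103 = 3.7864
k* = 3.7864^(1/0.5) ≈ 14.3368
y* = (k*)^α = 14.3368^0.5 ≈ 3.7864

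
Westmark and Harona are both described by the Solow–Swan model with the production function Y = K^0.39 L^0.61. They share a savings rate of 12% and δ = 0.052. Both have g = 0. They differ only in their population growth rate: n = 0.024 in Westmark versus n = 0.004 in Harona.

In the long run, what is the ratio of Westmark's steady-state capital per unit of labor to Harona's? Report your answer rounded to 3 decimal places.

k*_W / k*_H ≈ 0.606

Steady-state k* = [s/(n + δ)]^(1/(1−α)), so the ratio is [ (s_W/(n + δ)_W) / (s_H/(n + δ)_H) ]^1.6393.
s_W/(n + δ)_W = 0.12/0.076 = 1.5789; s_H/(n + δ)_H = 0.12/0.056 = 2.1429.
Ratio = (1.5789/2.1429)^1.6393 = 0.7368^1.6393 ≈ 0.6061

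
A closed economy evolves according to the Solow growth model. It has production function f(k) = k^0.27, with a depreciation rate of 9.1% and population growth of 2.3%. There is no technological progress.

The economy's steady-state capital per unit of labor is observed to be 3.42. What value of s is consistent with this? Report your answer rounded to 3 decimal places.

s ≈ 0.280

At the steady state, Δk = 0, so s·k^α = (n + δ)·k.
So s / (n + δ) = (k*)^(1−α) = 3.42^0.73 = 2.4538.
Therefore s = 2.4538 × (n + δ) = 2.4538 × 0.114 = 0.2797.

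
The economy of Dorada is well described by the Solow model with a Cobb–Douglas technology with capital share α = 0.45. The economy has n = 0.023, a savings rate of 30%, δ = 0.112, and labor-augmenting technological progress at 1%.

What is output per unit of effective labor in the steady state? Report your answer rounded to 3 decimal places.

y* ≈ 1.813

In steady state, investment equals break-even investment: s·k^α = (n + g + δ)·k.
Rearranging, k^(1−α) = s / (n + g + δ).
k^0.55 = 0.30 / (0.023 + 0.010 + 0.112) = 0.30 / 0.145 = 2.0690
k* = 2.0690^(1/0.55) ≈ 3.7507
y* = (k*)^α = 3.7507^0.45 ≈ 1.8128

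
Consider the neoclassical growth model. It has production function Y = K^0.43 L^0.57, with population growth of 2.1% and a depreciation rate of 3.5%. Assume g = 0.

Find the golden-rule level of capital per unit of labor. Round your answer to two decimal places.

The golden rule sets f'(k) = n + δ, i.e. α·k^(α−1) = n + δ.
So k^(1−α) = α / (n + δ) = 0.43 / 0.056 = 7.6786.
k_gold = 7.6786^(1/0.57) ≈ 35.7377

k_gold ≈ 35.74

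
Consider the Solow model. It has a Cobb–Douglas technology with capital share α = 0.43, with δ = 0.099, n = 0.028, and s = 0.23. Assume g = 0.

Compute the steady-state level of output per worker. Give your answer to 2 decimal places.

y* ≈ 1.57

At the steady state, Δk = 0, so s·k^α = (n + δ)·k.
Rearranging, k^(1−α) = s / (n + δ).
k^0.57 = 0.23 / (0.028 + 0.099) = 0.23 / 0.127 = 1.8110
k* = 1.8110^(1/0.57) ≈ 2.8346
y* = (k*)^α = 2.8346^0.43 ≈ 1.5652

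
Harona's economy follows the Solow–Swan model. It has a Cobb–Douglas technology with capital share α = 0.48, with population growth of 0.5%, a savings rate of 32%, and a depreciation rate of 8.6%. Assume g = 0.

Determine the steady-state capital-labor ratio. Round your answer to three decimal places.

k* ≈ 11.226

In steady state, investment equals break-even investment: s·k^α = (n + δ)·k.
Rearranging, k^(1−α) = s / (n + δ).
k^0.52 = 0.32 / (0.005 + 0.086) = 0.32 / 0.091 = 3.5165
k* = 3.5165^(1/0.52) ≈ 11.2257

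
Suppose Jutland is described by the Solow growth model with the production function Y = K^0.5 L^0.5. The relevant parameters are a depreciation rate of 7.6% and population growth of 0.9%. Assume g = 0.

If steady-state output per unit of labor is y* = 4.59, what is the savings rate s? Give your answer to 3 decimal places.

At the steady state, Δk = 0, so s·k^α = (n + δ)·k.
Since y* = [s/(n + δ)]^(α/(1−α)), we have s/(n + δ) = (y*)^((1−α)/α) = 4.59^1 = 4.5900.
Therefore s = 4.5900 × (n + δ) = 4.5900 × 0.085 = 0.3902.

s ≈ 0.390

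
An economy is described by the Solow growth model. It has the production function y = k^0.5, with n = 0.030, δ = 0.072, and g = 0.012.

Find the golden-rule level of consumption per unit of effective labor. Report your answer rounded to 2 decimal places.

At the golden rule, f'(k) = n + g + δ, so α·k^(α−1) = n + g + δ and k_gold = (α/(n + g + δ))^(1/(1−α)).
k_gold = (0.5/0.114)^(1/0.5) = 4.3860^2 ≈ 19.2370
c_gold = f(k_gold) − (n + g + δ)·k_gold = 4.3860 − 0.114×19.2370 ≈ 2.1930

c_gold ≈ 2.19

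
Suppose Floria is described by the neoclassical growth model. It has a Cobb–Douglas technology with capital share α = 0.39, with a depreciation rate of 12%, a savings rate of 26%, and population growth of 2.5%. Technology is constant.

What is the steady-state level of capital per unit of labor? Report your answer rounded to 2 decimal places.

At the steady state, Δk = 0, so s·k^α = (n + δ)·k.
Rearranging, k^(1−α) = s / (n + δ).
k^0.61 = 0.26 / (0.025 + 0.120) = 0.26 / 0.145 = 1.7931
k* = 1.7931^(1/0.61) ≈ 2.6046

k* ≈ 2.60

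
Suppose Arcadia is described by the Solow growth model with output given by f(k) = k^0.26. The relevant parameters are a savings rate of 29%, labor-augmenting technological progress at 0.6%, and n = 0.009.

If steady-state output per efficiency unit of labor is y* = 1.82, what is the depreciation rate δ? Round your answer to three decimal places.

In steady state, investment equals break-even investment: s·k^α = (n + g + δ)·k.
Since y* = [s/(n + g + δ)]^(α/(1−α)), we have s/(n + g + δ) = (y*)^((1−α)/α) = 1.82^2.8462 = 5.4981.
Therefore n + g + δ = s / 5.4981 = 0.29 / 5.4981 = 0.0527, so δ = 0.0527 − 0.015 = 0.0377.

δ ≈ 0.038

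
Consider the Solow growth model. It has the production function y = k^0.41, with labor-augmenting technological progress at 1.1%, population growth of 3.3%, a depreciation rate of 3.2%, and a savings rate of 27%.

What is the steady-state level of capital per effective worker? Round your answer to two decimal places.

In steady state, investment equals break-even investment: s·k^α = (n + g + δ)·k.
Rearranging, k^(1−α) = s / (n + g + δ).
k^0.59 = 0.27 / (0.033 + 0.011 + 0.032) = 0.27 / 0.076 = 3.5526
k* = 3.5526^(1/0.59) ≈ 8.5729

k* = 8.57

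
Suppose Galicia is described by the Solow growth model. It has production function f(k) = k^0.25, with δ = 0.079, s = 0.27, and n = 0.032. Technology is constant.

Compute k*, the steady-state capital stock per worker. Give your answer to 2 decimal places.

At the steady state, Δk = 0, so s·k^α = (n + δ)·k.
Rearranging, k^(1−α) = s / (n + δ).
k^0.75 = 0.27 / (0.032 + 0.079) = 0.27 / 0.111 = 2.4324
k* = 2.4324^(1/0.75) ≈ 3.2712

k* ≈ 3.27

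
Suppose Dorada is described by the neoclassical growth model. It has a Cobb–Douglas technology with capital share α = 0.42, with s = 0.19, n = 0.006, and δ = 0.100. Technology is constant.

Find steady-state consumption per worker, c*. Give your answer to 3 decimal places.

c* = 1.236

Steady state requires s·f(k) = (n + δ)·k, i.e. s·k^α = (n + δ)·k.
Dividing both sides by k: k^(1−α) = s / (n + δ).
k^0.58 = 0.19 / (0.006 + 0.100) = 0.19 / 0.106 = 1.7925
k* = 1.7925^(1/0.58) ≈ 2.7353
y* = (k*)^α = 2.7353^0.42 ≈ 1.5260
c* = (1 − s)·y* = (1 − 0.19) × 1.5260 ≈ 1.2361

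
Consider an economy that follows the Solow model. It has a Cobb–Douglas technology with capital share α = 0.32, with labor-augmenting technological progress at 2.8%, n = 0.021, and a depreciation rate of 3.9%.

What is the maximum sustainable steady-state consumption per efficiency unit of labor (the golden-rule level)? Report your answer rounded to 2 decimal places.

At the golden rule, f'(k) = n + g + δ, so α·k^(α−1) = n + g + δ and k_gold = (α/(n + g + δ))^(1/(1−α)).
k_gold = (0.32/0.088)^(1/0.68) = 3.6364^1.4706 ≈ 6.6761
c_gold = f(k_gold) − (n + g + δ)·k_gold = 1.8359 − 0.088×6.6761 ≈ 1.2484

c_gold ≈ 1.25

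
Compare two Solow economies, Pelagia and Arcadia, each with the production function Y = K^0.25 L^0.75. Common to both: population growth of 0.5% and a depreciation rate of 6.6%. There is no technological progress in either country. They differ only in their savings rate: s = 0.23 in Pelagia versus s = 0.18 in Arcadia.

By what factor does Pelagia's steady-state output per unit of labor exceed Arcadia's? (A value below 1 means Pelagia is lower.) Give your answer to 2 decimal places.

Steady-state y* = [s/(n + δ)]^(α/(1−α)), so the ratio is [ (s_P/(n + δ)_P) / (s_A/(n + δ)_A) ]^0.3333.
s_P/(n + δ)_P = 0.23/0.071 = 3.2394; s_A/(n + δ)_A = 0.18/0.071 = 2.5352.
Ratio = (3.2394/2.5352)^0.3333 = 1.2778^0.3333 ≈ 1.0851

y*_P / y*_A ≈ 1.09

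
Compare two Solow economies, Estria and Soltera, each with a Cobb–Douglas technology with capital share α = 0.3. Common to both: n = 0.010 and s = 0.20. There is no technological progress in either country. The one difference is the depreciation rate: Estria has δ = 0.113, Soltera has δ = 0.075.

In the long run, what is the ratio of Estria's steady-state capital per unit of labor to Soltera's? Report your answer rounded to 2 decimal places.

Steady-state k* = [s/(n + δ)]^(1/(1−α)), so the ratio is [ (s_E/(n + δ)_E) / (s_S/(n + δ)_S) ]^1.4286.
s_E/(n + δ)_E = 0.20/0.123 = 1.6260; s_S/(n + δ)_S = 0.20/0.085 = 2.3529.
Ratio = (1.6260/2.3529)^1.4286 = 0.6911^1.4286 ≈ 0.5899

k*_E / k*_S ≈ 0.59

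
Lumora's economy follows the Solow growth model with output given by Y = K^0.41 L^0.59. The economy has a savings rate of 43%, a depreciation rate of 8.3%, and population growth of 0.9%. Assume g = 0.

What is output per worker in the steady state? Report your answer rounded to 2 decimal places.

y* = 2.92

In steady state, investment equals break-even investment: s·k^α = (n + δ)·k.
Rearranging, k^(1−α) = s / (n + δ).
k^0.59 = 0.43 / (0.009 + 0.083) = 0.43 / 0.092 = 4.6739
k* = 4.6739^(1/0.59) ≈ 13.6474
y* = (k*)^α = 13.6474^0.41 ≈ 2.9199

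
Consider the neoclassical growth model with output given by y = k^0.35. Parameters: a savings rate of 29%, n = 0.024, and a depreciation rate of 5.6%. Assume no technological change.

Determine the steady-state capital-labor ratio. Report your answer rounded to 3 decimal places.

k* = 7.252

In steady state, investment equals break-even investment: s·k^α = (n + δ)·k.
Rearranging, k^(1−α) = s / (n + δ).
k^0.65 = 0.29 / (0.024 + 0.056) = 0.29 / 0.080 = 3.6250
k* = 3.6250^(1/0.65) ≈ 7.2523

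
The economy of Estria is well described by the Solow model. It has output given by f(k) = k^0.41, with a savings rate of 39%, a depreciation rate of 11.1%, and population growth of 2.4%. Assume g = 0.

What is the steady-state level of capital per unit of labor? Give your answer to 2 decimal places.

In steady state, investment equals break-even investment: s·k^α = (n + δ)·k.
Rearranging, k^(1−α) = s / (n + δ).
k^0.59 = 0.39 / (0.024 + 0.111) = 0.39 / 0.135 = 2.8889
k* = 2.8889^(1/0.59) ≈ 6.0381

k* ≈ 6.04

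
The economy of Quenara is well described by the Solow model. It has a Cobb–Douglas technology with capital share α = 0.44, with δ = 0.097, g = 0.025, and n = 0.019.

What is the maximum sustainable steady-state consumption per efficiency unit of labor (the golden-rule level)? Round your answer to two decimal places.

At the golden rule, f'(k) = n + g + δ, so α·k^(α−1) = n + g + δ and k_gold = (α/(n + g + δ))^(1/(1−α)).
k_gold = (0.44/0.141)^(1/0.56) = 3.1206^1.7857 ≈ 7.6306
c_gold = f(k_gold) − (n + g + δ)·k_gold = 2.4453 − 0.141×7.6306 ≈ 1.3694

c_gold ≈ 1.37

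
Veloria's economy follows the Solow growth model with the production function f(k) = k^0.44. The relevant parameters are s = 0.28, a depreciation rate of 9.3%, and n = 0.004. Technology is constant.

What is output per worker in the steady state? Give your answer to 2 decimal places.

Steady state requires s·f(k) = (n + δ)·k, i.e. s·k^α = (n + δ)·k.
Rearranging, k^(1−α) = s / (n + δ).
k^0.56 = 0.28 / (0.004 + 0.093) = 0.28 / 0.097 = 2.8866
k* = 2.8866^(1/0.56) ≈ 6.6392
y* = (k*)^α = 6.6392^0.44 ≈ 2.3000

y* = 2.30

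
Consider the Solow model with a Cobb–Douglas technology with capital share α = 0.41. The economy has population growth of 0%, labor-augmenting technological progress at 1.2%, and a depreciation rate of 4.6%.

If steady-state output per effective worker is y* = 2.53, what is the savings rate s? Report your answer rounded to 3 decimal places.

At the steady state, Δk = 0, so s·k^α = (n + g + δ)·k.
Since y* = [s/(n + g + δ)]^(α/(1−α)), we have s/(n + g + δ) = (y*)^((1−α)/α) = 2.53^1.439 = 3.8027.
Therefore s = 3.8027 × (n + g + δ) = 3.8027 × 0.058 = 0.2206.

s ≈ 0.221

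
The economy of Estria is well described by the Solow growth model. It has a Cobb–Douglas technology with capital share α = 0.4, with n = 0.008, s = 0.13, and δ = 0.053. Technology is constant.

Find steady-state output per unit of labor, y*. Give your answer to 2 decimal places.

In steady state, investment equals break-even investment: s·k^α = (n + δ)·k.
Dividing both sides by k: k^(1−α) = s / (n + δ).
k^0.6 = 0.13 / (0.008 + 0.053) = 0.13 / 0.061 = 2.1311
k* = 2.1311^(1/0.6) ≈ 3.5292
y* = (k*)^α = 3.5292^0.4 ≈ 1.6560

y* = 1.66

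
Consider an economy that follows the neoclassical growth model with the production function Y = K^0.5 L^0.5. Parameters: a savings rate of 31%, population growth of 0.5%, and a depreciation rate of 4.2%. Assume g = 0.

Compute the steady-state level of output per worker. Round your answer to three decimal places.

Steady state requires s·f(k) = (n + δ)·k, i.e. s·k^α = (n + δ)·k.
Rearranging, k^(1−α) = s / (n + δ).
k^0.5 = 0.31 / (0.005 + 0.042) = 0.31 / 0.047 = 6.5957
k* = 6.5957^(1/0.5) ≈ 43.5033
y* = (k*)^α = 43.5033^0.5 ≈ 6.5957

y* = 6.596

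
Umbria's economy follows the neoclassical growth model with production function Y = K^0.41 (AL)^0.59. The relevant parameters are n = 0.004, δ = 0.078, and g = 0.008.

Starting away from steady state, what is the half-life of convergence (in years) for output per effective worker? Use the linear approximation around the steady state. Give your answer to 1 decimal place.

Near the steady state the convergence rate is λ = (1 − α)(n + g + δ).
λ = (1 − 0.41) × 0.090 = 0.59 × 0.090 = 0.0531
Half-life = ln 2 / λ = 0.6931 / 0.0531 ≈ 13.05 years

about 13.1 years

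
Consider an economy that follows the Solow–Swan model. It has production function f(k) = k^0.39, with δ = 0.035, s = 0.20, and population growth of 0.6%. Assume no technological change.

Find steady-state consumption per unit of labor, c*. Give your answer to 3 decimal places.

At the steady state, Δk = 0, so s·k^α = (n + δ)·k.
Rearranging, k^(1−α) = s / (n + δ).
k^0.61 = 0.20 / (0.006 + 0.035) = 0.20 / 0.041 = 4.8780
k* = 4.8780^(1/0.61) ≈ 13.4359
y* = (k*)^α = 13.4359^0.39 ≈ 2.7544
c* = (1 − s)·y* = (1 − 0.20) × 2.7544 ≈ 2.2035

c* ≈ 2.204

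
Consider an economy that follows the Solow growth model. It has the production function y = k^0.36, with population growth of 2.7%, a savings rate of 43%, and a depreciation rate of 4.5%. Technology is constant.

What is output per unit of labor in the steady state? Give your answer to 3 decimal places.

y* = 2.733

At the steady state, Δk = 0, so s·k^α = (n + δ)·k.
Rearranging, k^(1−α) = s / (n + δ).
k^0.64 = 0.43 / (0.027 + 0.045) = 0.43 / 0.072 = 5.9722
k* = 5.9722^(1/0.64) ≈ 16.3196
y* = (k*)^α = 16.3196^0.36 ≈ 2.7326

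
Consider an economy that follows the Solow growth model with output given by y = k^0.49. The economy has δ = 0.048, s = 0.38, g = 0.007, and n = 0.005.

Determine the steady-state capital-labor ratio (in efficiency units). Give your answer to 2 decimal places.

k* ≈ 37.31

Steady state requires s·f(k) = (n + g + δ)·k, i.e. s·k^α = (n + g + δ)·k.
Rearranging, k^(1−α) = s / (n + g + δ).
k^0.51 = 0.38 / (0.005 + 0.007 + 0.048) = 0.38 / 0.060 = 6.3333
k* = 6.3333^(1/0.51) ≈ 37.3099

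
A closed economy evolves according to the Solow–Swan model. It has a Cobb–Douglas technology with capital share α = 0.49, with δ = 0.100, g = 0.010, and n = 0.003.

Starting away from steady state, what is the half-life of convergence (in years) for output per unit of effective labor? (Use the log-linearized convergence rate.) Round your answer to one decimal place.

Near the steady state the convergence rate is λ = (1 − α)(n + g + δ).
λ = (1 − 0.49) × 0.113 = 0.51 × 0.113 = 0.05763
Half-life = ln 2 / λ = 0.6931 / 0.05763 ≈ 12.03 years

t_½ ≈ 12.0 years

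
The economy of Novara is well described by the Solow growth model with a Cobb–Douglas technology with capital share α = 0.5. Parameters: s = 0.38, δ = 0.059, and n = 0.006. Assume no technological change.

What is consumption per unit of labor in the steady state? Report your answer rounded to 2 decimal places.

Steady state requires s·f(k) = (n + δ)·k, i.e. s·k^α = (n + δ)·k.
Dividing both sides by k: k^(1−α) = s / (n + δ).
k^0.5 = 0.38 / (0.006 + 0.059) = 0.38 / 0.065 = 5.8462
k* = 5.8462^(1/0.5) ≈ 34.1781
y* = (k*)^α = 34.1781^0.5 ≈ 5.8462
c* = (1 − s)·y* = (1 − 0.38) × 5.8462 ≈ 3.6246

c* = 3.62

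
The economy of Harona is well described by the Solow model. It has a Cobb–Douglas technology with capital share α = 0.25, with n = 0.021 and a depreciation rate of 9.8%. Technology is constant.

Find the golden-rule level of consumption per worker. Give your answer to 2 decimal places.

c_gold ≈ 0.96

At the golden rule, f'(k) = n + δ, so α·k^(α−1) = n + δ and k_gold = (α/(n + δ))^(1/(1−α)).
k_gold = (0.25/0.119)^(1/0.75) = 2.1008^1.3333 ≈ 2.6905
c_gold = f(k_gold) − (n + δ)·k_gold = 1.2807 − 0.119×2.6905 ≈ 0.9605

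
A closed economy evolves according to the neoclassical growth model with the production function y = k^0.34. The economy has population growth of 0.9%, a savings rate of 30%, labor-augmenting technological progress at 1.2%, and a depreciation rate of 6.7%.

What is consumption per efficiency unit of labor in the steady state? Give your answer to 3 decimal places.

c* ≈ 1.317

Steady state requires s·f(k) = (n + g + δ)·k, i.e. s·k^α = (n + g + δ)·k.
Dividing both sides by k: k^(1−α) = s / (n + g + δ).
k^0.66 = 0.30 / (0.009 + 0.012 + 0.067) = 0.30 / 0.088 = 3.4091
k* = 3.4091^(1/0.66) ≈ 6.4125
y* = (k*)^α = 6.4125^0.34 ≈ 1.8810
c* = (1 − s)·y* = (1 − 0.30) × 1.8810 ≈ 1.3167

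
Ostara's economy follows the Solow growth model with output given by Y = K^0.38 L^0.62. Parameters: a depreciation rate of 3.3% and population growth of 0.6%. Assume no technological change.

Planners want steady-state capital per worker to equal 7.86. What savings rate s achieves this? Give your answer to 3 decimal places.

In steady state, investment equals break-even investment: s·k^α = (n + δ)·k.
So s / (n + δ) = (k*)^(1−α) = 7.86^0.62 = 3.5906.
Therefore s = 3.5906 × (n + δ) = 3.5906 × 0.039 = 0.1400.

s ≈ 0.140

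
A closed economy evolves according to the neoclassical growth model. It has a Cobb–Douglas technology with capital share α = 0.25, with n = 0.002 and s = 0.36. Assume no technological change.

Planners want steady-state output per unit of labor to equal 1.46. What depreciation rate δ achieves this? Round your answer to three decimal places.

At the steady state, Δk = 0, so s·k^α = (n + δ)·k.
Since y* = [s/(n + δ)]^(α/(1−α)), we have s/(n + δ) = (y*)^((1−α)/α) = 1.46^3 = 3.1121.
Therefore n + δ = s / 3.1121 = 0.36 / 3.1121 = 0.1157, so δ = 0.1157 − 0.002 = 0.1137.

δ ≈ 0.114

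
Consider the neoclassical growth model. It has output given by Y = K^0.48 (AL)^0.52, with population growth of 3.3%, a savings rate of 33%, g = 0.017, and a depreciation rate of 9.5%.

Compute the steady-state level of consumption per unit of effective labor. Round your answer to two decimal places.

In steady state, investment equals break-even investment: s·k^α = (n + g + δ)·k.
Dividing both sides by k: k^(1−α) = s / (n + g + δ).
k^0.52 = 0.33 / (0.033 + 0.017 + 0.095) = 0.33 / 0.145 = 2.2759
k* = 2.2759^(1/0.52) ≈ 4.8622
y* = (k*)^α = 4.8622^0.48 ≈ 2.1364
c* = (1 − s)·y* = (1 − 0.33) × 2.1364 ≈ 1.4314

c* = 1.43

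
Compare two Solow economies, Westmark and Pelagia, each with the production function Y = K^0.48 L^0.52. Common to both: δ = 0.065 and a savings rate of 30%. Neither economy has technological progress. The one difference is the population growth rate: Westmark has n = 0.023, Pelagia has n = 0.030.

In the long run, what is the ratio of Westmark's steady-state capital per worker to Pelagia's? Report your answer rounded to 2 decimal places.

Steady-state k* = [s/(n + δ)]^(1/(1−α)), so the ratio is [ (s_W/(n + δ)_W) / (s_P/(n + δ)_P) ]^1.9231.
s_W/(n + δ)_W = 0.30/0.088 = 3.4091; s_P/(n + δ)_P = 0.30/0.095 = 3.1579.
Ratio = (3.4091/3.1579)^1.9231 = 1.0795^1.9231 ≈ 1.1585

ratio ≈ 1.16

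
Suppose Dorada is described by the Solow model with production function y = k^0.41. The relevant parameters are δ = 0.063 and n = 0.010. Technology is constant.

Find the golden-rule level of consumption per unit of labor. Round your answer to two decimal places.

c_gold ≈ 1.96

At the golden rule, f'(k) = n + δ, so α·k^(α−1) = n + δ and k_gold = (α/(n + δ))^(1/(1−α)).
k_gold = (0.41/0.073)^(1/0.59) = 5.6164^1.6949 ≈ 18.6319
c_gold = f(k_gold) − (n + δ)·k_gold = 3.3175 − 0.073×18.6319 ≈ 1.9574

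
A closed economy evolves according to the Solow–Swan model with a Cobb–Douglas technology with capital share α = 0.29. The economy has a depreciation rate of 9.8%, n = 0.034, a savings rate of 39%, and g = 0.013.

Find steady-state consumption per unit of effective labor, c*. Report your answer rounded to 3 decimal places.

c* = 0.914

Steady state requires s·f(k) = (n + g + δ)·k, i.e. s·k^α = (n + g + δ)·k.
Dividing both sides by k: k^(1−α) = s / (n + g + δ).
k^0.71 = 0.39 / (0.034 + 0.013 + 0.098) = 0.39 / 0.145 = 2.6897
k* = 2.6897^(1/0.71) ≈ 4.0292
y* = (k*)^α = 4.0292^0.29 ≈ 1.4980
c* = (1 − s)·y* = (1 − 0.39) × 1.4980 ≈ 0.9138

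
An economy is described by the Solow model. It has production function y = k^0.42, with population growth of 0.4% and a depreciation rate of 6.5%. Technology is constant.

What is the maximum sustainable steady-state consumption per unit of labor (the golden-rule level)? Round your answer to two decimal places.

c_gold ≈ 2.15

At the golden rule, f'(k) = n + δ, so α·k^(α−1) = n + δ and k_gold = (α/(n + δ))^(1/(1−α)).
k_gold = (0.42/0.069)^(1/0.58) = 6.0870^1.7241 ≈ 22.5107
c_gold = f(k_gold) − (n + δ)·k_gold = 3.6983 − 0.069×22.5107 ≈ 2.1451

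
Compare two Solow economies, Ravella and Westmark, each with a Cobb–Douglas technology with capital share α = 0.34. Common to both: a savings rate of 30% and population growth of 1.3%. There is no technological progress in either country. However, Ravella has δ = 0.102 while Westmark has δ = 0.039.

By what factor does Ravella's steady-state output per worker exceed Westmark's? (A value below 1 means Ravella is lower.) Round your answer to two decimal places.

y*_R / y*_W ≈ 0.66

Steady-state y* = [s/(n + δ)]^(α/(1−α)), so the ratio is [ (s_R/(n + δ)_R) / (s_W/(n + δ)_W) ]^0.5152.
s_R/(n + δ)_R = 0.30/0.115 = 2.6087; s_W/(n + δ)_W = 0.30/0.052 = 5.7692.
Ratio = (2.6087/5.7692)^0.5152 = 0.4522^0.5152 ≈ 0.6644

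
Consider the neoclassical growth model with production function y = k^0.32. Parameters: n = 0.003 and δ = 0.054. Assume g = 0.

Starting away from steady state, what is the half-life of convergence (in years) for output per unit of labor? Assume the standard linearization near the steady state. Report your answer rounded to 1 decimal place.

Near the steady state the convergence rate is λ = (1 − α)(n + δ).
λ = (1 − 0.32) × 0.057 = 0.68 × 0.057 = 0.03876
Half-life = ln 2 / λ = 0.6931 / 0.03876 ≈ 17.88 years

about 17.9 years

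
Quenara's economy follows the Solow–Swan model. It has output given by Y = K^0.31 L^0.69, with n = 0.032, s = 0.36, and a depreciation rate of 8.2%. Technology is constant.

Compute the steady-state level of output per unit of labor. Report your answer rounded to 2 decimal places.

y* = 1.68

At the steady state, Δk = 0, so s·k^α = (n + δ)·k.
Rearranging, k^(1−α) = s / (n + δ).
k^0.69 = 0.36 / (0.032 + 0.082) = 0.36 / 0.114 = 3.1579
k* = 3.1579^(1/0.69) ≈ 5.2938
y* = (k*)^α = 5.2938^0.31 ≈ 1.6764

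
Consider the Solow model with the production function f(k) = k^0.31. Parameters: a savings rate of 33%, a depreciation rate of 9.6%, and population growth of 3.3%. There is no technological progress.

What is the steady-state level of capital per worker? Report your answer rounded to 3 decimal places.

k* ≈ 3.901

At the steady state, Δk = 0, so s·k^α = (n + δ)·k.
Dividing both sides by k: k^(1−α) = s / (n + δ).
k^0.69 = 0.33 / (0.033 + 0.096) = 0.33 / 0.129 = 2.5581
k* = 2.5581^(1/0.69) ≈ 3.9011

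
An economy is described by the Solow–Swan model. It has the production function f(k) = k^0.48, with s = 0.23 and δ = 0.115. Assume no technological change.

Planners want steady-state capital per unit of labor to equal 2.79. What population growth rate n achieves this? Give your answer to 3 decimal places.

In steady state, investment equals break-even investment: s·k^α = (n + δ)·k.
So s / (n + δ) = (k*)^(1−α) = 2.79^0.52 = 1.7050.
Therefore n + δ = s / 1.7050 = 0.23 / 1.7050 = 0.1349, so n = 0.1349 − 0.115 = 0.0199.

n ≈ 0.020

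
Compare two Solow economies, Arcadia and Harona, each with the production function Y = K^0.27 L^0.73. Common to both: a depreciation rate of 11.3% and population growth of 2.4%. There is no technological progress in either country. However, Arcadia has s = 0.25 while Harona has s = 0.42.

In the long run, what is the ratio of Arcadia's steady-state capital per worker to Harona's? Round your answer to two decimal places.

Steady-state k* = [s/(n + δ)]^(1/(1−α)), so the ratio is [ (s_A/(n + δ)_A) / (s_H/(n + δ)_H) ]^1.3699.
s_A/(n + δ)_A = 0.25/0.137 = 1.8248; s_H/(n + δ)_H = 0.42/0.137 = 3.0657.
Ratio = (1.8248/3.0657)^1.3699 = 0.5952^1.3699 ≈ 0.4913

k*_A / k*_H ≈ 0.49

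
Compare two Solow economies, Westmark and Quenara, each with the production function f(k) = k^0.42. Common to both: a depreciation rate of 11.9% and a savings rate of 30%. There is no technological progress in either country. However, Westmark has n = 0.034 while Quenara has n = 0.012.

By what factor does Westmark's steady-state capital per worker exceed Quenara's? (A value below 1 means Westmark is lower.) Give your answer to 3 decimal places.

Steady-state k* = [s/(n + δ)]^(1/(1−α)), so the ratio is [ (s_W/(n + δ)_W) / (s_Q/(n + δ)_Q) ]^1.7241.
s_W/(n + δ)_W = 0.30/0.153 = 1.9608; s_Q/(n + δ)_Q = 0.30/0.131 = 2.2901.
Ratio = (1.9608/2.2901)^1.7241 = 0.8562^1.7241 ≈ 0.7652

ratio ≈ 0.765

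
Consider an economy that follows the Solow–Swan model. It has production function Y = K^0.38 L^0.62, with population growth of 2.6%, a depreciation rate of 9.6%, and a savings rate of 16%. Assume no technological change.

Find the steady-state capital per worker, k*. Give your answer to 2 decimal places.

k* = 1.55

At the steady state, Δk = 0, so s·k^α = (n + δ)·k.
Dividing both sides by k: k^(1−α) = s / (n + δ).
k^0.62 = 0.16 / (0.026 + 0.096) = 0.16 / 0.122 = 1.3115
k* = 1.3115^(1/0.62) ≈ 1.5486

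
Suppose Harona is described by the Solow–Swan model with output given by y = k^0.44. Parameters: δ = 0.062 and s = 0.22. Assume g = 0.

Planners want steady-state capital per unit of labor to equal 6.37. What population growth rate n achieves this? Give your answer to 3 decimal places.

n ≈ 0.016

At the steady state, Δk = 0, so s·k^α = (n + δ)·k.
So s / (n + δ) = (k*)^(1−α) = 6.37^0.56 = 2.8204.
Therefore n + δ = s / 2.8204 = 0.22 / 2.8204 = 0.0780, so n = 0.0780 − 0.062 = 0.0160.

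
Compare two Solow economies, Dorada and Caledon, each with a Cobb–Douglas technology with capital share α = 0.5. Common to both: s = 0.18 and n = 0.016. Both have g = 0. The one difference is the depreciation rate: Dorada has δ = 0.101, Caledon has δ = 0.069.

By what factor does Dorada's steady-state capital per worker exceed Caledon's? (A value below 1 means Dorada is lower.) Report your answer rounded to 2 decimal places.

ratio ≈ 0.53

Steady-state k* = [s/(n + δ)]^(1/(1−α)), so the ratio is [ (s_D/(n + δ)_D) / (s_C/(n + δ)_C) ]^2.
s_D/(n + δ)_D = 0.18/0.117 = 1.5385; s_C/(n + δ)_C = 0.18/0.085 = 2.1176.
Ratio = (1.5385/2.1176)^2 = 0.7265^2 ≈ 0.5278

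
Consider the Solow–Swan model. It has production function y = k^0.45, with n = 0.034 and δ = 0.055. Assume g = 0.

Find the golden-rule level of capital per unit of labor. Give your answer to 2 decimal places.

The golden rule sets f'(k) = n + δ, i.e. α·k^(α−1) = n + δ.
So k^(1−α) = α / (n + δ) = 0.45 / 0.089 = 5.0562.
k_gold = 5.0562^(1/0.55) ≈ 19.0406

k_gold ≈ 19.04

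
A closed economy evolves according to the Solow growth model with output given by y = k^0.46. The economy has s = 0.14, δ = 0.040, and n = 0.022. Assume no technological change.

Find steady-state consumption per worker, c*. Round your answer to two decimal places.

c* = 1.72

In steady state, investment equals break-even investment: s·k^α = (n + δ)·k.
Dividing both sides by k: k^(1−α) = s / (n + δ).
k^0.54 = 0.14 / (0.022 + 0.040) = 0.14 / 0.062 = 2.2581
k* = 2.2581^(1/0.54) ≈ 4.5194
y* = (k*)^α = 4.5194^0.46 ≈ 2.0014
c* = (1 − s)·y* = (1 − 0.14) × 2.0014 ≈ 1.7212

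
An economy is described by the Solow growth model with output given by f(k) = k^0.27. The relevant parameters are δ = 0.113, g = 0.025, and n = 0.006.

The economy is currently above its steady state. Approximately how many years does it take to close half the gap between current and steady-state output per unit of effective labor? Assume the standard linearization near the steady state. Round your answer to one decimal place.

t_½ ≈ 6.6 years

Near the steady state the convergence rate is λ = (1 − α)(n + g + δ).
λ = (1 − 0.27) × 0.144 = 0.73 × 0.144 = 0.10512
Half-life = ln 2 / λ = 0.6931 / 0.10512 ≈ 6.59 years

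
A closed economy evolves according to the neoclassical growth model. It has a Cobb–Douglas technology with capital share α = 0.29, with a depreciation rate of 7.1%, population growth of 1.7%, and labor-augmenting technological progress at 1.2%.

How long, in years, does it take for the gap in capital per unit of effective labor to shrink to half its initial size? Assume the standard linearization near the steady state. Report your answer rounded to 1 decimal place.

Near the steady state the convergence rate is λ = (1 − α)(n + g + δ).
λ = (1 − 0.29) × 0.100 = 0.71 × 0.100 = 0.0710
Half-life = ln 2 / λ = 0.6931 / 0.0710 ≈ 9.76 years

half-life ≈ 9.8 years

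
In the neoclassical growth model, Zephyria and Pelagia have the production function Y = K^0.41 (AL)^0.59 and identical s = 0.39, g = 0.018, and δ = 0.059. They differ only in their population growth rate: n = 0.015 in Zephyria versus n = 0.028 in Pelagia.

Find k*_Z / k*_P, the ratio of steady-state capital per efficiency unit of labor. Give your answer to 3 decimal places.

Steady-state k* = [s/(n + g + δ)]^(1/(1−α)), so the ratio is [ (s_Z/(n + g + δ)_Z) / (s_P/(n + g + δ)_P) ]^1.6949.
s_Z/(n + g + δ)_Z = 0.39/0.092 = 4.2391; s_P/(n + g + δ)_P = 0.39/0.105 = 3.7143.
Ratio = (4.2391/3.7143)^1.6949 = 1.1413^1.6949 ≈ 1.2511

k*_Z / k*_P ≈ 1.251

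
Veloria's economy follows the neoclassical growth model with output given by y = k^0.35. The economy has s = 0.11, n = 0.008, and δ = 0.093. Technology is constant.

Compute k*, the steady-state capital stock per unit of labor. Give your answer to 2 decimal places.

Steady state requires s·f(k) = (n + δ)·k, i.e. s·k^α = (n + δ)·k.
Dividing both sides by k: k^(1−α) = s / (n + δ).
k^0.65 = 0.11 / (0.008 + 0.093) = 0.11 / 0.101 = 1.0891
k* = 1.0891^(1/0.65) ≈ 1.1403

k* ≈ 1.14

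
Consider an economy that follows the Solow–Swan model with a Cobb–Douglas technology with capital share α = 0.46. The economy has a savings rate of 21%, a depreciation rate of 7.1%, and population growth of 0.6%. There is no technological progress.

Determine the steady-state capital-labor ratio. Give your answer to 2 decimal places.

k* ≈ 6.41

In steady state, investment equals break-even investment: s·k^α = (n + δ)·k.
Dividing both sides by k: k^(1−α) = s / (n + δ).
k^0.54 = 0.21 / (0.006 + 0.071) = 0.21 / 0.077 = 2.7273
k* = 2.7273^(1/0.54) ≈ 6.4108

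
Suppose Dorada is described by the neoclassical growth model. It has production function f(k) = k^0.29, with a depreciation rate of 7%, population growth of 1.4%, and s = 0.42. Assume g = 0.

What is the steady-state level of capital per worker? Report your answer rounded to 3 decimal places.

k* ≈ 9.649

In steady state, investment equals break-even investment: s·k^α = (n + δ)·k.
Dividing both sides by k: k^(1−α) = s / (n + δ).
k^0.71 = 0.42 / (0.014 + 0.070) = 0.42 / 0.084 = 5.0000
k* = 5.0000^(1/0.71) ≈ 9.6486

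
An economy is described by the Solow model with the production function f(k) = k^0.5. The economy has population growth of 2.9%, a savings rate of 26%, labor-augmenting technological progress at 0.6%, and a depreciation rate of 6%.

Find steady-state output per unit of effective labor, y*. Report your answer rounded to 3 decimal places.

y* ≈ 2.737

At the steady state, Δk = 0, so s·k^α = (n + g + δ)·k.
Rearranging, k^(1−α) = s / (n + g + δ).
k^0.5 = 0.26 / (0.029 + 0.006 + 0.060) = 0.26 / 0.095 = 2.7368
k* = 2.7368^(1/0.5) ≈ 7.4901
y* = (k*)^α = 7.4901^0.5 ≈ 2.7368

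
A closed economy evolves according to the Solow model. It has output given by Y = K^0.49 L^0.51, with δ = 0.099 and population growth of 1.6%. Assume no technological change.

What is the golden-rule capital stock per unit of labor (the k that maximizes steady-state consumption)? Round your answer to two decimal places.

The golden rule sets f'(k) = n + δ, i.e. α·k^(α−1) = n + δ.
So k^(1−α) = α / (n + δ) = 0.49 / 0.115 = 4.2609.
k_gold = 4.2609^(1/0.51) ≈ 17.1521

k_gold ≈ 17.15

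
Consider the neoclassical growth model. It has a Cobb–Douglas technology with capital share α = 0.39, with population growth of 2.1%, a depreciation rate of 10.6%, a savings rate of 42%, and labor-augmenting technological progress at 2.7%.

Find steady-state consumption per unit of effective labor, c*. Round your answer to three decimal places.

Steady state requires s·f(k) = (n + g + δ)·k, i.e. s·k^α = (n + g + δ)·k.
Dividing both sides by k: k^(1−α) = s / (n + g + δ).
k^0.61 = 0.42 / (0.021 + 0.027 + 0.106) = 0.42 / 0.154 = 2.7273
k* = 2.7273^(1/0.61) ≈ 5.1798
y* = (k*)^α = 5.1798^0.39 ≈ 1.8992
c* = (1 − s)·y* = (1 − 0.42) × 1.8992 ≈ 1.1015

c* ≈ 1.102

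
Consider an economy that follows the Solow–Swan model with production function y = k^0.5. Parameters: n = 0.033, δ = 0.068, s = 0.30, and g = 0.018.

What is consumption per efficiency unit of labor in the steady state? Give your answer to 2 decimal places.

c* ≈ 1.76

At the steady state, Δk = 0, so s·k^α = (n + g + δ)·k.
Dividing both sides by k: k^(1−α) = s / (n + g + δ).
k^0.5 = 0.30 / (0.033 + 0.018 + 0.068) = 0.30 / 0.119 = 2.5210
k* = 2.5210^(1/0.5) ≈ 6.3554
y* = (k*)^α = 6.3554^0.5 ≈ 2.5210
c* = (1 − s)·y* = (1 − 0.30) × 2.5210 ≈ 1.7647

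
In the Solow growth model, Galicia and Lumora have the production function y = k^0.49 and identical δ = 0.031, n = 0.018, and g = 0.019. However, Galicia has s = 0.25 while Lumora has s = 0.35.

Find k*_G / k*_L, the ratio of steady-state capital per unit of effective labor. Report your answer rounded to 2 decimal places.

ratio ≈ 0.52

Steady-state k* = [s/(n + g + δ)]^(1/(1−α)), so the ratio is [ (s_G/(n + g + δ)_G) / (s_L/(n + g + δ)_L) ]^1.9608.
s_G/(n + g + δ)_G = 0.25/0.068 = 3.6765; s_L/(n + g + δ)_L = 0.35/0.068 = 5.1471.
Ratio = (3.6765/5.1471)^1.9608 = 0.7143^1.9608 ≈ 0.5170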